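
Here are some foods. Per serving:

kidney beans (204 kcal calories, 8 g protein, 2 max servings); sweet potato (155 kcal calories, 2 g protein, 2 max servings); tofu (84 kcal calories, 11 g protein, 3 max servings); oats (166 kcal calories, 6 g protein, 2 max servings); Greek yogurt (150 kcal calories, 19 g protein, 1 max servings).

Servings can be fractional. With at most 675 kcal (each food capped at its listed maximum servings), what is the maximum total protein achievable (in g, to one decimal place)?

Protein per kcal: tofu 0.131, Greek yogurt 0.1267, kidney beans 0.03922, oats 0.03614, sweet potato 0.0129.
Take 3 servings of tofu: uses 252 kcal, +33.0 g protein (running total 33.0 g).
Take 1 serving of Greek yogurt: uses 150 kcal, +19.0 g protein (running total 52.0 g).
Take 1.338 servings of kidney beans: uses 273 kcal, +10.7 g protein (running total 62.7 g).
Filling greedily by protein-per-kcal is optimal for one linear limit, giving 62.7 g.

62.7 g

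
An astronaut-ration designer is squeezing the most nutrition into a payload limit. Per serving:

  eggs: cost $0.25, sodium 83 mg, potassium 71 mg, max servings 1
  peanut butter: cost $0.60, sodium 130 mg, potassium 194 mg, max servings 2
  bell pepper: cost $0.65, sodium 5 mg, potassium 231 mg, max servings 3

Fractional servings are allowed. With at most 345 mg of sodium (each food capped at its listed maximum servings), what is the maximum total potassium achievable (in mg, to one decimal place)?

1140.9 mg

Potassium per mg sodium: bell pepper 46.2, peanut butter 1.492, eggs 0.8554.
Take 3 servings of bell pepper: uses 15 mg sodium, +693.0 mg potassium (running total 693.0 mg).
Take 2 servings of peanut butter: uses 260 mg sodium, +388.0 mg potassium (running total 1081.0 mg).
Take 0.8434 servings of eggs: uses 70 mg sodium, +59.9 mg potassium (running total 1140.9 mg).
Filling greedily by potassium-per-mg sodium is optimal for one linear limit, giving 1140.9 mg.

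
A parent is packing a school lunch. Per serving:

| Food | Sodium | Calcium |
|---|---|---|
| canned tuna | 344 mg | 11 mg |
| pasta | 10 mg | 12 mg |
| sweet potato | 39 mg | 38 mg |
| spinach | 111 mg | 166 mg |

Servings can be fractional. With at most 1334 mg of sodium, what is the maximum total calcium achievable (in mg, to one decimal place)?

Calcium per mg sodium: spinach 1.495, pasta 1.2, sweet potato 0.9744, canned tuna 0.03198.
With no serving limits, spend the whole sodium allowance on spinach: 1334 mg / 111 mg × 166 mg = 1995.0 mg.

1995.0 mg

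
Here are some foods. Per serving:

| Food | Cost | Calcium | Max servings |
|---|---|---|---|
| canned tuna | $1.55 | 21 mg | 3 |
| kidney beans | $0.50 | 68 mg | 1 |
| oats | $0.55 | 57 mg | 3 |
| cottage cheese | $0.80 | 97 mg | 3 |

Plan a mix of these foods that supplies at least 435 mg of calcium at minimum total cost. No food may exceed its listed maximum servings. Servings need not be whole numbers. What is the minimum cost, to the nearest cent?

Cost per mg of calcium: kidney beans $0.0074, cottage cheese $0.0082, oats $0.0096, canned tuna $0.0738.
Take 1 serving of kidney beans: +68.0 mg calcium for $0.50 (total $0.50, still need 367.0 mg).
Take 3 servings of cottage cheese: +291.0 mg calcium for $2.40 (total $2.90, still need 76.0 mg).
Take 1.333 servings of oats: +76.0 mg calcium for $0.73 (total $3.63, still need 0.0 mg).
Greedy by cheapest-per-mg is optimal for a single linear constraint, so the minimum cost is $3.63.

$3.63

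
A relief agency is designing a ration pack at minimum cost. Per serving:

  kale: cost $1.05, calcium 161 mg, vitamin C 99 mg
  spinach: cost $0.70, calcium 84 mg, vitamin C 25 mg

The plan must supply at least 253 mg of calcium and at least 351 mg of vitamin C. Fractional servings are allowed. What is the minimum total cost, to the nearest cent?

For a min-cost LP with two ≥-constraints, a basic feasible solution has at most two positive variables.
kale only: max(253/161, 351/99) = 3.545 servings → $3.72.
spinach only: max(253/84, 351/25) = 14.04 servings → $9.83.
kale + spinach: the both-tight solution has a negative serving — not a feasible corner.
So the least-cost plan costs $3.72.

$3.72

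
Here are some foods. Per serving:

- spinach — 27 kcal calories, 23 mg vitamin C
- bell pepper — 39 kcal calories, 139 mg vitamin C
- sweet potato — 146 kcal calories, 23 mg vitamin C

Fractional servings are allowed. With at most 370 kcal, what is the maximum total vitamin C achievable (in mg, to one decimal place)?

Vitamin C per kcal: bell pepper 3.564, spinach 0.8519, sweet potato 0.1575.
With no serving limits, spend the whole calories allowance on bell pepper: 370 kcal / 39 kcal × 139 mg = 1318.7 mg.

1318.7 mg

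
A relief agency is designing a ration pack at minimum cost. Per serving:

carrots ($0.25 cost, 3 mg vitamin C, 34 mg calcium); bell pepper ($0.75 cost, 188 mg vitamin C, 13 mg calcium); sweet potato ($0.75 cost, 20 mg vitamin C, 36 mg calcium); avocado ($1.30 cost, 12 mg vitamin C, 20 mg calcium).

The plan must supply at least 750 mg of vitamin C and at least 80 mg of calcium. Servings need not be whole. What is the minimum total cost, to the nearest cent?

$3.19

At the optimum either one food covers both requirements or two foods hit both targets exactly; no other combination can be cheaper.
carrots only: max(750/3, 80/34) = 250 servings → $62.50.
bell pepper only: max(750/188, 80/13) = 6.154 servings → $4.62.
sweet potato only: max(750/20, 80/36) = 37.5 servings → $28.12.
avocado only: max(750/12, 80/20) = 62.5 servings → $81.25.
carrots + bell pepper with both tight: 0.8327 servings and 3.976 servings → $3.19.
carrots + sweet potato: the both-tight solution has a negative serving — not a feasible corner.
carrots + avocado with both targets exact would need a negative amount; discard.
bell pepper + sweet potato with both tight: 3.903 servings and 0.8128 servings → $3.54.
bell pepper + avocado with both tight: 3.896 servings and 1.468 servings → $4.83.
sweet potato + avocado: the both-tight solution has a negative serving — not a feasible corner.
The minimum over all feasible corners is $3.19.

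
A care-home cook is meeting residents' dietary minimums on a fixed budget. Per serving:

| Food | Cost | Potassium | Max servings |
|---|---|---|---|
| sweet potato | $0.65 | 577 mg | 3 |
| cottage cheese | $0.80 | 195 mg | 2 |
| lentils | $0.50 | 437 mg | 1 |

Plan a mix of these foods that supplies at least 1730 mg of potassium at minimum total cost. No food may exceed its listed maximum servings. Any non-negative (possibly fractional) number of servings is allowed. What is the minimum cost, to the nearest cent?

$1.95

Cost per mg of potassium: sweet potato $0.0011, lentils $0.0011, cottage cheese $0.0041.
Take 2.998 servings of sweet potato: +1730.0 mg potassium for $1.95 (total $1.95, still need 0.0 mg).
Filling from the cheapest source first is optimal under one linear minimum: $1.95.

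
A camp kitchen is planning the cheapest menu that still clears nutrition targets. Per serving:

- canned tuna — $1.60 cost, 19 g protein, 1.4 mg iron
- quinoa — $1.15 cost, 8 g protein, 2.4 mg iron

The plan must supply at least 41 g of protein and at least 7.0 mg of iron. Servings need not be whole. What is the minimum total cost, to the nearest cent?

An LP optimum is at a vertex; with two nutrient constraints at most two foods are used. Check each candidate.
canned tuna only: max(41/19, 7.0/1.4) = 5 servings → $8.00.
quinoa only: max(41/8, 7.0/2.4) = 5.125 servings → $5.89.
canned tuna + quinoa with both tight: 1.233 servings and 2.198 servings → $4.50.
The minimum over all feasible corners is $4.50.

$4.50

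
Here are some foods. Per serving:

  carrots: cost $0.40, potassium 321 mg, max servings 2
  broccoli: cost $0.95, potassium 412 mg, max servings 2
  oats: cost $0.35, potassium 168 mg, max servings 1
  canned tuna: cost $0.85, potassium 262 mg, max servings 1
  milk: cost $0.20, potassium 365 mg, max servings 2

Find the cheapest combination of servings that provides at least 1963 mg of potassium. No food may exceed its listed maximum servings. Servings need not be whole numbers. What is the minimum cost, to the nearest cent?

$2.53

Cost per mg of potassium: milk $0.0005, carrots $0.0012, oats $0.0021, broccoli $0.0023, canned tuna $0.0032.
Take 2 servings of milk: +730.0 mg potassium for $0.40 (total $0.40, still need 1233.0 mg).
Take 2 servings of carrots: +642.0 mg potassium for $0.80 (total $1.20, still need 591.0 mg).
Take 1 serving of oats: +168.0 mg potassium for $0.35 (total $1.55, still need 423.0 mg).
Take 1.027 servings of broccoli: +423.0 mg potassium for $0.98 (total $2.53, still need 0.0 mg).
Greedy by cheapest-per-mg is optimal for a single linear constraint, so the minimum cost is $2.53.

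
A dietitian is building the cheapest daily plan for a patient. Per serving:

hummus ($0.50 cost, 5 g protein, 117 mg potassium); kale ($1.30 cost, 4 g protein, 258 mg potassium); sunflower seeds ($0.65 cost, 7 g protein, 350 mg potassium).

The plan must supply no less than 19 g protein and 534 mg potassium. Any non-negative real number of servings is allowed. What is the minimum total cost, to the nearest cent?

This is a tiny linear program; its minimum lies at a vertex of the feasible set. List the vertices and price them.
hummus only: max(19/5, 534/117) = 4.564 servings → $2.28.
kale only: max(19/4, 534/258) = 4.75 servings → $6.17.
sunflower seeds only: max(19/7, 534/350) = 2.714 servings → $1.76.
hummus + kale with both tight: 3.365 servings and 0.5438 servings → $2.39.
hummus + sunflower seeds with both tight: 3.128 servings and 0.4801 servings → $1.88.
kale + sunflower seeds: intersection lies outside the first quadrant.
The minimum over all feasible corners is $1.76.

$1.76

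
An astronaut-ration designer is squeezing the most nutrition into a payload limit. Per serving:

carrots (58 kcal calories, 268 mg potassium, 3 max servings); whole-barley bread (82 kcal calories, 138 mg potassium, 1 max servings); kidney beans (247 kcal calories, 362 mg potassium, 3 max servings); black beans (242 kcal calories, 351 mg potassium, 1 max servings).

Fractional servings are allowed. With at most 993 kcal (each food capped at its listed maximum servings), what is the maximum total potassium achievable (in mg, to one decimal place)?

2022.1 mg

Potassium per kcal: carrots 4.621, whole-barley bread 1.683, kidney beans 1.466, black beans 1.45.
Take 3 servings of carrots: uses 174 kcal, +804.0 mg potassium (running total 804.0 mg).
Take 1 serving of whole-barley bread: uses 82 kcal, +138.0 mg potassium (running total 942.0 mg).
Take 2.984 servings of kidney beans: uses 737 kcal, +1080.1 mg potassium (running total 2022.1 mg).
Filling greedily by potassium-per-kcal is optimal for one linear limit, giving 2022.1 mg.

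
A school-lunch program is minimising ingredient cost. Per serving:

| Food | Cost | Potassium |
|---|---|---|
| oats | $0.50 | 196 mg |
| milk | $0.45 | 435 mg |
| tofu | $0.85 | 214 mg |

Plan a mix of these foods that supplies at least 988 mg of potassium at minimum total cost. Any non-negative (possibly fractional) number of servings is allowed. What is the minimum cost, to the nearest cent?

Cost per mg of potassium: milk $0.0010, oats $0.0026, tofu $0.0040.
With no serving limits, use only milk: 988 mg / 435 mg = 2.271 servings × $0.45 = $1.02.

$1.02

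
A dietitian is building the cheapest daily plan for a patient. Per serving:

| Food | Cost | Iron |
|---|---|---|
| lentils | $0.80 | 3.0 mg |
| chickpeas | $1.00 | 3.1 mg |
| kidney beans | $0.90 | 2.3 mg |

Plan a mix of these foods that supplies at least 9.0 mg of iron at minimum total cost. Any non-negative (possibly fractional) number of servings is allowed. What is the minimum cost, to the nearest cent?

$2.40

Cost per mg of iron: lentils $0.2667, chickpeas $0.3226, kidney beans $0.3913.
With no serving limits, use only lentils: 9.0 mg / 3.0 mg = 3 servings × $0.80 = $2.40.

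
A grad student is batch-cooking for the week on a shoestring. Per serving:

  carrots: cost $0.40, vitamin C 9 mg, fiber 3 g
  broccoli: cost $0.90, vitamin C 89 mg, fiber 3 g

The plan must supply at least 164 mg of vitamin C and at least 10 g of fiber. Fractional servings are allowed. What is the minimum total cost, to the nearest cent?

$2.17

At the optimum either one food covers both requirements or two foods hit both targets exactly; no other combination can be cheaper.
carrots only: max(164/9, 10/3) = 18.22 servings → $7.29.
broccoli only: max(164/89, 10/3) = 3.333 servings → $3.00.
carrots + broccoli with both tight: 1.658 servings and 1.675 servings → $2.17.
The minimum over all feasible corners is $2.17.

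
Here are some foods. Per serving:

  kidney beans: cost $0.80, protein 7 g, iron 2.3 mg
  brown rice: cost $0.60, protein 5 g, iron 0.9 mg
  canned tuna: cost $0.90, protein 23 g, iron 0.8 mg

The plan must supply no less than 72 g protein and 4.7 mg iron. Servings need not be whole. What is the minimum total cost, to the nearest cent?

For a min-cost LP with two ≥-constraints, a basic feasible solution has at most two positive variables.
kidney beans only: max(72/7, 4.7/2.3) = 10.29 servings → $8.23.
brown rice only: max(72/5, 4.7/0.9) = 14.4 servings → $8.64.
canned tuna only: max(72/23, 4.7/0.8) = 5.875 servings → $5.29.
kidney beans + brown rice: intersection lies outside the first quadrant.
kidney beans + canned tuna with both tight: 1.068 servings and 2.805 servings → $3.38.
brown rice + canned tuna with both tight: 3.024 servings and 2.473 servings → $4.04.
The minimum over all feasible corners is $3.38.

$3.38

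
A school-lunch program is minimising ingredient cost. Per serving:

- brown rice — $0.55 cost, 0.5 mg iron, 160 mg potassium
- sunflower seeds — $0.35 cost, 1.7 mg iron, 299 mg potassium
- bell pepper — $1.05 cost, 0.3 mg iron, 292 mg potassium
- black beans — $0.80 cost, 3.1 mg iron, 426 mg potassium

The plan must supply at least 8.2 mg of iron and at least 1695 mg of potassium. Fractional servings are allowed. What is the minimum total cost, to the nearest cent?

$1.98

brown rice only: max(8.2/0.5, 1695/160) = 16.4 servings → $9.02.
sunflower seeds only: max(8.2/1.7, 1695/299) = 5.669 servings → $1.98.
bell pepper only: max(8.2/0.3, 1695/292) = 27.33 servings → $28.70.
black beans only: max(8.2/3.1, 1695/426) = 3.979 servings → $3.18.
brown rice + sunflower seeds with both tight: 3.508 servings and 3.792 servings → $3.26.
brown rice + bell pepper: the both-tight solution has a negative serving — not a feasible corner.
brown rice + black beans with both tight: 6.224 servings and 1.641 servings → $4.74.
sunflower seeds + bell pepper with both tight: 4.637 servings and 1.057 servings → $2.73.
sunflower seeds + black beans: the both-tight solution has a negative serving — not a feasible corner.
bell pepper + black beans with both tight: 2.266 servings and 2.426 servings → $4.32.
The minimum over all feasible corners is $1.98.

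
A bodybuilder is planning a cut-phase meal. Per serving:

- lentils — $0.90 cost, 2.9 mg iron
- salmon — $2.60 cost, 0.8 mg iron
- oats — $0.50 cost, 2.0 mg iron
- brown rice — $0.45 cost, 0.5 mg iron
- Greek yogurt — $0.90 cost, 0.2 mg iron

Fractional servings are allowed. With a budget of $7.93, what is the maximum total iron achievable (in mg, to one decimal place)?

Iron per dollar: oats 4, lentils 3.222, brown rice 1.111, salmon 0.3077, Greek yogurt 0.2222.
With no serving limits, spend the whole cost allowance on oats: $7.93 / $0.50 × 2.0 mg = 31.7 mg.

31.7 mg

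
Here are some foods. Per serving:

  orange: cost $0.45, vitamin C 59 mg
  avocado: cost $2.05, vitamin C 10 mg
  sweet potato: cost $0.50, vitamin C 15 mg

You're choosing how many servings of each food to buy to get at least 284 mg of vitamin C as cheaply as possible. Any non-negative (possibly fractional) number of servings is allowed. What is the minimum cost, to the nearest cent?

Cost per mg of vitamin C: orange $0.0076, sweet potato $0.0333, avocado $0.2050.
With no serving limits, use only orange: 284 mg / 59 mg = 4.814 servings × $0.45 = $2.17.

$2.17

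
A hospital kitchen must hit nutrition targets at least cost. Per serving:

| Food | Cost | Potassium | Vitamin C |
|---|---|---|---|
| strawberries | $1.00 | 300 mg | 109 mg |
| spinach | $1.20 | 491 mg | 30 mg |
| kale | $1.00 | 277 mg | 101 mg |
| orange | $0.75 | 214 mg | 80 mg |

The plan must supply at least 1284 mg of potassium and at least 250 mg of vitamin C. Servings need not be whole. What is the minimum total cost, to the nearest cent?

$3.64

A basic optimal solution has at most two foods positive. Try each food alone and each pair with both targets met exactly.
strawberries only: max(1284/300, 250/109) = 4.28 servings → $4.28.
spinach only: max(1284/491, 250/30) = 8.333 servings → $10.00.
kale only: max(1284/277, 250/101) = 4.635 servings → $4.64.
orange only: max(1284/214, 250/80) = 6 servings → $4.50.
strawberries + spinach with both tight: 1.892 servings and 1.459 servings → $3.64.
strawberries + kale with both targets exact would need a negative amount; discard.
strawberries + orange: the both-tight solution has a negative serving — not a feasible corner.
spinach + kale with both tight: 1.464 servings and 2.04 servings → $3.80.
spinach + orange with both tight: 1.498 servings and 2.563 servings → $3.72.
kale + orange with both targets exact would need a negative amount; discard.
The minimum over all feasible corners is $3.64.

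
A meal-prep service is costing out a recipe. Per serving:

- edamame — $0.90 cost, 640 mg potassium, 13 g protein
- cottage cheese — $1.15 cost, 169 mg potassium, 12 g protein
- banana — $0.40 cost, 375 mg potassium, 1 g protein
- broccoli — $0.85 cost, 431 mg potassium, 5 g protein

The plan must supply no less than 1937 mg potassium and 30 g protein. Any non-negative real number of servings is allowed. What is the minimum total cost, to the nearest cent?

With two linear requirements the optimum uses one or two foods; enumerate the corners.
edamame only: max(1937/640, 30/13) = 3.027 servings → $2.72.
cottage cheese only: max(1937/169, 30/12) = 11.46 servings → $13.18.
banana only: max(1937/375, 30/1) = 30 servings → $12.00.
broccoli only: max(1937/431, 30/5) = 6 servings → $5.10.
edamame + cottage cheese: intersection lies outside the first quadrant.
edamame + banana with both tight: 2.199 servings and 1.412 servings → $2.54.
edamame + broccoli with both tight: 1.35 servings and 2.489 servings → $3.33.
cottage cheese + banana with both tight: 2.15 servings and 4.196 servings → $4.15.
cottage cheese + broccoli with both tight: 0.7499 servings and 4.2 servings → $4.43.
banana + broccoli: the both-tight solution has a negative serving — not a feasible corner.
Cheapest feasible corner: $2.54.

$2.54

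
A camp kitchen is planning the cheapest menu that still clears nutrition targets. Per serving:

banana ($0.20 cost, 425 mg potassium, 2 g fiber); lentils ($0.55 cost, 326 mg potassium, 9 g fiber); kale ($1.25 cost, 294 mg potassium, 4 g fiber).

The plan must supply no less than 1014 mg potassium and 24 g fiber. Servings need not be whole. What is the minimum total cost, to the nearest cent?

$1.50

At the optimum either one food covers both requirements or two foods hit both targets exactly; no other combination can be cheaper.
banana only: max(1014/425, 24/2) = 12 servings → $2.40.
lentils only: max(1014/326, 24/9) = 3.11 servings → $1.71.
kale only: max(1014/294, 24/4) = 6 servings → $7.50.
banana + lentils with both tight: 0.4103 servings and 2.575 servings → $1.50.
banana + kale with both targets exact would need a negative amount; discard.
lentils + kale with both tight: 2.235 servings and 0.9702 servings → $2.44.
Cheapest feasible corner: $1.50.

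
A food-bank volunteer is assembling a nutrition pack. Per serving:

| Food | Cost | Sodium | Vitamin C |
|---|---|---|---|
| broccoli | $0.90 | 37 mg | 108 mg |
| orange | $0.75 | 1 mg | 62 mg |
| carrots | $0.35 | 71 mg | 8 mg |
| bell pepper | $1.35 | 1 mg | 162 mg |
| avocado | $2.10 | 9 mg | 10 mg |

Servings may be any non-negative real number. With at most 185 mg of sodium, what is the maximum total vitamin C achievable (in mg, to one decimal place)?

Vitamin C per mg sodium: bell pepper 162, orange 62, broccoli 2.919, avocado 1.111, carrots 0.1127.
With no serving limits, spend the whole sodium allowance on bell pepper: 185 mg / 1 mg × 162 mg = 29970.0 mg.

29970.0 mg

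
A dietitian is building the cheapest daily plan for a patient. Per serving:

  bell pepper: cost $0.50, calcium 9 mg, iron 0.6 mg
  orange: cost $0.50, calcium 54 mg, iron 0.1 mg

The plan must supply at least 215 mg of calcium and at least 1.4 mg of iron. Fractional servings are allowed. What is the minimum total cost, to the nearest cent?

The cheapest plan sits at a corner of the feasible region — with two constraints it uses at most two foods.
bell pepper only: max(215/9, 1.4/0.6) = 23.89 servings → $11.94.
orange only: max(215/54, 1.4/0.1) = 14 servings → $7.00.
bell pepper + orange with both tight: 1.717 servings and 3.695 servings → $2.71.
Cheapest feasible corner: $2.71.

$2.71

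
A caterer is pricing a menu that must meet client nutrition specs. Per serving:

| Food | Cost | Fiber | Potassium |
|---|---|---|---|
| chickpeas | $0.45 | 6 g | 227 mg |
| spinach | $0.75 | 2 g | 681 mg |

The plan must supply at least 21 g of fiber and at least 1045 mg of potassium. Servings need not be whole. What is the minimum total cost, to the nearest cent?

$1.82

The cheapest plan sits at a corner of the feasible region — with two constraints it uses at most two foods.
chickpeas only: max(21/6, 1045/227) = 4.604 servings → $2.07.
spinach only: max(21/2, 1045/681) = 10.5 servings → $7.88.
chickpeas + spinach with both tight: 3.362 servings and 0.4138 servings → $1.82.
The minimum over all feasible corners is $1.82.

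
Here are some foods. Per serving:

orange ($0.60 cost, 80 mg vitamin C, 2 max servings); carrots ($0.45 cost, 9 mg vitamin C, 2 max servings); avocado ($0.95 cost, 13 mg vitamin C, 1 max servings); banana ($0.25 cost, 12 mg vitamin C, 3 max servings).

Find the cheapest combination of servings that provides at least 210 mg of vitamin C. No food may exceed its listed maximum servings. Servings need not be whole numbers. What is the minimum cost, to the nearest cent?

Cost per mg of vitamin C: orange $0.0075, banana $0.0208, carrots $0.0500, avocado $0.0731.
Take 2 servings of orange: +160.0 mg vitamin C for $1.20 (total $1.20, still need 50.0 mg).
Take 3 servings of banana: +36.0 mg vitamin C for $0.75 (total $1.95, still need 14.0 mg).
Take 1.556 servings of carrots: +14.0 mg vitamin C for $0.70 (total $2.65, still need 0.0 mg).
Greedy by cheapest-per-mg is optimal for a single linear constraint, so the minimum cost is $2.65.

$2.65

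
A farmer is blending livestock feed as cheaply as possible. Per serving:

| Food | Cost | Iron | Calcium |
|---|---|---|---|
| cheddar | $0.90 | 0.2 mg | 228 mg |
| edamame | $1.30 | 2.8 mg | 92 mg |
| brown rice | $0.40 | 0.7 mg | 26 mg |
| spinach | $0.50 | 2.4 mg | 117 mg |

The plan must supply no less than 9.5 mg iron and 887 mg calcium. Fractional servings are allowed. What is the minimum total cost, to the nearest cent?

$3.65

Minimising a linear cost over {iron ≥ 9.5, calcium ≥ 887, servings ≥ 0} — the optimum is at a vertex, using one or two foods.
cheddar only: max(9.5/0.2, 887/228) = 47.5 servings → $42.75.
edamame only: max(9.5/2.8, 887/92) = 9.641 servings → $12.53.
brown rice only: max(9.5/0.7, 887/26) = 34.12 servings → $13.65.
spinach only: max(9.5/2.4, 887/117) = 7.581 servings → $3.79.
cheddar + edamame with both tight: 2.596 servings and 3.207 servings → $6.51.
cheddar + brown rice with both tight: 2.422 servings and 12.88 servings → $7.33.
cheddar + spinach with both tight: 1.942 servings and 3.796 servings → $3.65.
edamame + brown rice: the both-tight solution has a negative serving — not a feasible corner.
edamame + spinach: intersection lies outside the first quadrant.
brown rice + spinach: the both-tight solution has a negative serving — not a feasible corner.
Cheapest feasible corner: $3.65.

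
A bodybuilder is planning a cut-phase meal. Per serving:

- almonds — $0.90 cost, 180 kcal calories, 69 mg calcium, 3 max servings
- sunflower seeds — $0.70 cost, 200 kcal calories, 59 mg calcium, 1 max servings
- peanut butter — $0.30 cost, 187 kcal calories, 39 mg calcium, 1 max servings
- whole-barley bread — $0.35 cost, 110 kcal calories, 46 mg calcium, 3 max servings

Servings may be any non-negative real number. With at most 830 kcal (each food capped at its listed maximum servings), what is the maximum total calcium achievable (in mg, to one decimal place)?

329.7 mg

Calcium per kcal: whole-barley bread 0.4182, almonds 0.3833, sunflower seeds 0.295, peanut butter 0.2086.
Take 3 servings of whole-barley bread: uses 330 kcal, +138.0 mg calcium (running total 138.0 mg).
Take 2.778 servings of almonds: uses 500 kcal, +191.7 mg calcium (running total 329.7 mg).
Greedy by best ratio exhausts the calories allowance optimally: 329.7 mg.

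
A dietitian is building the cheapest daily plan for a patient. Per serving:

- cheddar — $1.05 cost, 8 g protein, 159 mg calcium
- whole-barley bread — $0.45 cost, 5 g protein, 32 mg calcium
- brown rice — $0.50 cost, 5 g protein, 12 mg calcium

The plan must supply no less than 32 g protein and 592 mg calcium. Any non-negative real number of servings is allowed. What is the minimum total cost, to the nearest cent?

cheddar only: max(32/8, 592/159) = 4 servings → $4.20.
whole-barley bread only: max(32/5, 592/32) = 18.5 servings → $8.32.
brown rice only: max(32/5, 592/12) = 49.33 servings → $24.67.
cheddar + whole-barley bread with both tight: 3.592 servings and 0.6531 servings → $4.07.
cheddar + brown rice with both tight: 3.685 servings and 0.5036 servings → $4.12.
whole-barley bread + brown rice: intersection lies outside the first quadrant.
The minimum over all feasible corners is $4.07.

$4.07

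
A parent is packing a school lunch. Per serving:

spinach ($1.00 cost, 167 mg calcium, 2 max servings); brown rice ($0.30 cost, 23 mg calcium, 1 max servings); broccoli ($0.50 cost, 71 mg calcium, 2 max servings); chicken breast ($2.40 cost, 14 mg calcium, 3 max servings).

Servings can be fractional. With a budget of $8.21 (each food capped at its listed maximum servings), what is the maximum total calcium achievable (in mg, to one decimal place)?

527.6 mg

Calcium per dollar: spinach 167, broccoli 142, brown rice 76.67, chicken breast 5.833.
Take 2 servings of spinach: spends $2.00, +334.0 mg calcium (running total 334.0 mg).
Take 2 servings of broccoli: spends $1.00, +142.0 mg calcium (running total 476.0 mg).
Take 1 serving of brown rice: spends $0.30, +23.0 mg calcium (running total 499.0 mg).
Take 2.046 servings of chicken breast: spends $4.91, +28.6 mg calcium (running total 527.6 mg).
Greedy by best ratio exhausts the cost allowance optimally: 527.6 mg.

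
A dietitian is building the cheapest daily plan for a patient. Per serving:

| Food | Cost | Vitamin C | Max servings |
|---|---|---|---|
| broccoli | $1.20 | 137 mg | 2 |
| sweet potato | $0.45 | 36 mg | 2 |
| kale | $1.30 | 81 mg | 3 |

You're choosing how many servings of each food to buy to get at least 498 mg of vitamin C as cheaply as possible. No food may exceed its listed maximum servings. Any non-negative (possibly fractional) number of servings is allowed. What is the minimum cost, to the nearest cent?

Cost per mg of vitamin C: broccoli $0.0088, sweet potato $0.0125, kale $0.0160.
Take 2 servings of broccoli: +274.0 mg vitamin C for $2.40 (total $2.40, still need 224.0 mg).
Take 2 servings of sweet potato: +72.0 mg vitamin C for $0.90 (total $3.30, still need 152.0 mg).
Take 1.877 servings of kale: +152.0 mg vitamin C for $2.44 (total $5.74, still need 0.0 mg).
Greedy by cheapest-per-mg is optimal for a single linear constraint, so the minimum cost is $5.74.

$5.74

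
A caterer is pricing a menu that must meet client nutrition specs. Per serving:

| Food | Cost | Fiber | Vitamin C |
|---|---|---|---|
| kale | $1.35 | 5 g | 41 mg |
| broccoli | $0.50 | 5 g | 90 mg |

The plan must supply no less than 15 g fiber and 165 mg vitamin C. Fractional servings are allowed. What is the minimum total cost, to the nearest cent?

$1.50

The cheapest plan sits at a corner of the feasible region — with two constraints it uses at most two foods.
kale only: max(15/5, 165/41) = 4.024 servings → $5.43.
broccoli only: max(15/5, 165/90) = 3 servings → $1.50.
kale + broccoli with both tight: 2.143 servings and 0.8571 servings → $3.32.
Cheapest feasible corner: $1.50.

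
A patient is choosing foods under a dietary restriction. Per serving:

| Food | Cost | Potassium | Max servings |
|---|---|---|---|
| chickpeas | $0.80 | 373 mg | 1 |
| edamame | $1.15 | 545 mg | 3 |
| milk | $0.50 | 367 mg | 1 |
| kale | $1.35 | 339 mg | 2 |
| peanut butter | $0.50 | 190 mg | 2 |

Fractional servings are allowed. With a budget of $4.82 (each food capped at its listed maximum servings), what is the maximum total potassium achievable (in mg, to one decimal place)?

Potassium per dollar: milk 734, edamame 473.9, chickpeas 466.2, peanut butter 380, kale 251.1.
Take 1 serving of milk: spends $0.50, +367.0 mg potassium (running total 367.0 mg).
Take 3 servings of edamame: spends $3.45, +1635.0 mg potassium (running total 2002.0 mg).
Take 1 serving of chickpeas: spends $0.80, +373.0 mg potassium (running total 2375.0 mg).
Take 0.14 servings of peanut butter: spends $0.07, +26.6 mg potassium (running total 2401.6 mg).
Filling greedily by potassium-per-dollar is optimal for one linear limit, giving 2401.6 mg.

2401.6 mg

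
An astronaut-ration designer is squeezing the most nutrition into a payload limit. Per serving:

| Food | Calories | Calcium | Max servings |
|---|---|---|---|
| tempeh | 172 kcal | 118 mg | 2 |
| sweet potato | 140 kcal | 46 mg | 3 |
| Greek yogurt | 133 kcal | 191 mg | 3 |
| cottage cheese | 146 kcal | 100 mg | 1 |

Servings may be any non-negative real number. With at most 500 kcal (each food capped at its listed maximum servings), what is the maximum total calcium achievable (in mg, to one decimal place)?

642.3 mg

Calcium per kcal: Greek yogurt 1.436, tempeh 0.686, cottage cheese 0.6849, sweet potato 0.3286.
Take 3 servings of Greek yogurt: uses 399 kcal, +573.0 mg calcium (running total 573.0 mg).
Take 0.5872 servings of tempeh: uses 101 kcal, +69.3 mg calcium (running total 642.3 mg).
Greedy by best ratio exhausts the calories allowance optimally: 642.3 mg.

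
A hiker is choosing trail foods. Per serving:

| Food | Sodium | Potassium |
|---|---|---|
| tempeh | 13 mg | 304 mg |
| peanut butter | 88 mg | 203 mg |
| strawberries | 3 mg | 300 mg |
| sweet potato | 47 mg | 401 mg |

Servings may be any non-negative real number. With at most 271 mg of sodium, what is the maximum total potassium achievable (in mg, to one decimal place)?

27100.0 mg

Potassium per mg sodium: strawberries 100, tempeh 23.38, sweet potato 8.532, peanut butter 2.307.
With no serving limits, spend the whole sodium allowance on strawberries: 271 mg / 3 mg × 300 mg = 27100.0 mg.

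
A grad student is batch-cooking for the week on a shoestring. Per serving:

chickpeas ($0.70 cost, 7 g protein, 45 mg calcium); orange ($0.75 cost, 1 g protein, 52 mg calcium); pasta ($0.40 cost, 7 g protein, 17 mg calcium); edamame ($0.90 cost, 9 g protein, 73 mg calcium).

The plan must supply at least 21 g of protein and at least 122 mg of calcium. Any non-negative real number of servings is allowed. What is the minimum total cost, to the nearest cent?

chickpeas only: max(21/7, 122/45) = 3 servings → $2.10.
orange only: max(21/1, 122/52) = 21 servings → $15.75.
pasta only: max(21/7, 122/17) = 7.176 servings → $2.87.
edamame only: max(21/9, 122/73) = 2.333 servings → $2.10.
chickpeas + orange: the both-tight solution has a negative serving — not a feasible corner.
chickpeas + pasta with both tight: 2.536 servings and 0.4643 servings → $1.96.
chickpeas + edamame with both targets exact would need a negative amount; discard.
orange + pasta with both tight: 1.432 servings and 2.795 servings → $2.19.
orange + edamame: intersection lies outside the first quadrant.
pasta + edamame with both tight: 1.215 servings and 1.388 servings → $1.74.
So the least-cost plan costs $1.74.

$1.74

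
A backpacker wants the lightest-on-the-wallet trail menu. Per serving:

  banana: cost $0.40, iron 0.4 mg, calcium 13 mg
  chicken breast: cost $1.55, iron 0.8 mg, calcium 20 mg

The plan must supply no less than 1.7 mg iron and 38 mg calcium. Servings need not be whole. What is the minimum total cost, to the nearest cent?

$1.70

banana only: max(1.7/0.4, 38/13) = 4.25 servings → $1.70.
chicken breast only: max(1.7/0.8, 38/20) = 2.125 servings → $3.29.
banana + chicken breast with both targets exact would need a negative amount; discard.
The minimum over all feasible corners is $1.70.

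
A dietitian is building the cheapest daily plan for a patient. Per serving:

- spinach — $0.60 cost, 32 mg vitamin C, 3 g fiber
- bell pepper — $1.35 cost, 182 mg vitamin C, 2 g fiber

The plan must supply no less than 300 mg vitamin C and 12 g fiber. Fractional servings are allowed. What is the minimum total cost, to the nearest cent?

$3.42

For a min-cost LP with two ≥-constraints, a basic feasible solution has at most two positive variables.
spinach only: max(300/32, 12/3) = 9.375 servings → $5.62.
bell pepper only: max(300/182, 12/2) = 6 servings → $8.10.
spinach + bell pepper with both tight: 3.286 servings and 1.071 servings → $3.42.
Cheapest feasible corner: $3.42.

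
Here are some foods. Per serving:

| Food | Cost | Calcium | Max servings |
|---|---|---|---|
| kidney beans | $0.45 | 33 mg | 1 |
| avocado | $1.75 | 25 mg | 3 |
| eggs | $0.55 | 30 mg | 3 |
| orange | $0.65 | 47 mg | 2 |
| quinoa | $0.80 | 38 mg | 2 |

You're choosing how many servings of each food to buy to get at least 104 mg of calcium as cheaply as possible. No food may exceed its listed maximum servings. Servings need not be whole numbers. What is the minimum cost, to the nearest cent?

$1.43

Cost per mg of calcium: kidney beans $0.0136, orange $0.0138, eggs $0.0183, quinoa $0.0211, avocado $0.0700.
Take 1 serving of kidney beans: +33.0 mg calcium for $0.45 (total $0.45, still need 71.0 mg).
Take 1.511 servings of orange: +71.0 mg calcium for $0.98 (total $1.43, still need 0.0 mg).
Greedy by cheapest-per-mg is optimal for a single linear constraint, so the minimum cost is $1.43.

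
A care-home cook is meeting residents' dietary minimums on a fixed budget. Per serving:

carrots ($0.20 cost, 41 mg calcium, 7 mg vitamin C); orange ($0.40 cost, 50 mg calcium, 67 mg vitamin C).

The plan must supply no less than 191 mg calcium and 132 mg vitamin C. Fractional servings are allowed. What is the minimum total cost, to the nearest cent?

An LP optimum is at a vertex; with two nutrient constraints at most two foods are used. Check each candidate.
carrots only: max(191/41, 132/7) = 18.86 servings → $3.77.
orange only: max(191/50, 132/67) = 3.82 servings → $1.53.
carrots + orange with both tight: 2.585 servings and 1.7 servings → $1.20.
Cheapest feasible corner: $1.20.

$1.20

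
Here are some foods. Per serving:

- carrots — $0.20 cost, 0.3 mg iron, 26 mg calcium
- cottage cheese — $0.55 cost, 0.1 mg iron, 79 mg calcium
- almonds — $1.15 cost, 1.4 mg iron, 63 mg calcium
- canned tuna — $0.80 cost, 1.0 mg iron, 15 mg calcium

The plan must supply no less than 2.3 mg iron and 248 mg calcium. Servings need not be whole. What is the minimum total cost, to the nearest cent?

A basic optimal solution has at most two foods positive. Try each food alone and each pair with both targets met exactly.
carrots only: max(2.3/0.3, 248/26) = 9.538 servings → $1.91.
cottage cheese only: max(2.3/0.1, 248/79) = 23 servings → $12.65.
almonds only: max(2.3/1.4, 248/63) = 3.937 servings → $4.53.
canned tuna only: max(2.3/1.0, 248/15) = 16.53 servings → $13.23.
carrots + cottage cheese with both tight: 7.436 servings and 0.6919 servings → $1.87.
carrots + almonds: intersection lies outside the first quadrant.
carrots + canned tuna: the both-tight solution has a negative serving — not a feasible corner.
cottage cheese + almonds with both tight: 1.94 servings and 1.504 servings → $2.80.
cottage cheese + canned tuna with both tight: 2.755 servings and 2.025 servings → $3.13.
almonds + canned tuna with both targets exact would need a negative amount; discard.
The minimum over all feasible corners is $1.87.

$1.87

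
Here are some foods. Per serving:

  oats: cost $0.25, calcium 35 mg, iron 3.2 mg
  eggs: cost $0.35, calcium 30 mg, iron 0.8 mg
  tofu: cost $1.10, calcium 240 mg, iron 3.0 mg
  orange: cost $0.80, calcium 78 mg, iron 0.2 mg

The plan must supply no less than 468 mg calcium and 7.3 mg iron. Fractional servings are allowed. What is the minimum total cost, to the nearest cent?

oats only: max(468/35, 7.3/3.2) = 13.37 servings → $3.34.
eggs only: max(468/30, 7.3/0.8) = 15.6 servings → $5.46.
tofu only: max(468/240, 7.3/3.0) = 2.433 servings → $2.68.
orange only: max(468/78, 7.3/0.2) = 36.5 servings → $29.20.
oats + eggs: intersection lies outside the first quadrant.
oats + tofu with both tight: 0.5249 servings and 1.873 servings → $2.19.
oats + orange with both tight: 1.961 servings and 5.12 servings → $4.59.
eggs + tofu with both tight: 3.412 servings and 1.524 servings → $2.87.
eggs + orange with both tight: 8.436 servings and 2.755 servings → $5.16.
tofu + orange: the both-tight solution has a negative serving — not a feasible corner.
Cheapest feasible corner: $2.19.

$2.19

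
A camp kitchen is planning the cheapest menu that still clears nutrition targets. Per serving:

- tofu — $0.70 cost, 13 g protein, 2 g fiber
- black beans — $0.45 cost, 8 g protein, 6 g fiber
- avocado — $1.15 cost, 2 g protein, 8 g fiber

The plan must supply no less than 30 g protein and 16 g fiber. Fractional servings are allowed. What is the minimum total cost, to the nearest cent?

tofu only: max(30/13, 16/2) = 8 servings → $5.60.
black beans only: max(30/8, 16/6) = 3.75 servings → $1.69.
avocado only: max(30/2, 16/8) = 15 servings → $17.25.
tofu + black beans with both tight: 0.8387 servings and 2.387 servings → $1.66.
tofu + avocado with both tight: 2.08 servings and 1.48 servings → $3.16.
black beans + avocado: the both-tight solution has a negative serving — not a feasible corner.
So the least-cost plan costs $1.66.

$1.66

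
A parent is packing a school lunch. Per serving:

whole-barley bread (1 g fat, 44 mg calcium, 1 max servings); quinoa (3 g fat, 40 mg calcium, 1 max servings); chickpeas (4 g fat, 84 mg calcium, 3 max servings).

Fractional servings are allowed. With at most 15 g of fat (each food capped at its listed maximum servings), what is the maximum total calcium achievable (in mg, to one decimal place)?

Calcium per g fat: whole-barley bread 44, chickpeas 21, quinoa 13.33.
Take 1 serving of whole-barley bread: uses 1 g fat, +44.0 mg calcium (running total 44.0 mg).
Take 3 servings of chickpeas: uses 12 g fat, +252.0 mg calcium (running total 296.0 mg).
Take 0.6667 servings of quinoa: uses 2 g fat, +26.7 mg calcium (running total 322.7 mg).
Greedy by best ratio exhausts the fat allowance optimally: 322.7 mg.

322.7 mg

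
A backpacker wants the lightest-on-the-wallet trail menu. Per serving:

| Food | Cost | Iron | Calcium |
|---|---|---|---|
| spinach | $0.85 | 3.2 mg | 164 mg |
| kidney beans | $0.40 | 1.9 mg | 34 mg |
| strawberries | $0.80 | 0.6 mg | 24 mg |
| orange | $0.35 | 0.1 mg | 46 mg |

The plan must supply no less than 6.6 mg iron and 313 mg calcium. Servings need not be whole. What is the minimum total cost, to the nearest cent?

Check every corner: each single food scaled to meet both minima, and each pair solved so both constraints bind.
spinach only: max(6.6/3.2, 313/164) = 2.062 servings → $1.75.
kidney beans only: max(6.6/1.9, 313/34) = 9.206 servings → $3.68.
strawberries only: max(6.6/0.6, 313/24) = 13.04 servings → $10.43.
orange only: max(6.6/0.1, 313/46) = 66 servings → $23.10.
spinach + kidney beans with both tight: 1.826 servings and 0.3984 servings → $1.71.
spinach + strawberries with both tight: 1.361 servings and 3.741 servings → $4.15.
spinach + orange: the both-tight solution has a negative serving — not a feasible corner.
kidney beans + strawberries: the both-tight solution has a negative serving — not a feasible corner.
kidney beans + orange with both tight: 3.242 servings and 4.408 servings → $2.84.
strawberries + orange with both tight: 10.81 servings and 1.167 servings → $9.05.
So the least-cost plan costs $1.71.

$1.71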